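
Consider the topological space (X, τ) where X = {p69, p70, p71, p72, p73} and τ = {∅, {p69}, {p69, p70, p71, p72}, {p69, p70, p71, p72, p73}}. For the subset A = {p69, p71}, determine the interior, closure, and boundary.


int(A) = {p69}, cl(A) = {p69, p70, p71, p72, p73}, ∂A = {p70, p71, p72, p73}.

Closed sets in (X, τ) are complements of opens:
  closed(X, τ) = {∅, {p73}, {p70, p71, p72, p73}, {p69, p70, p71, p72, p73}}.
int(A) = ⋃ {U ∈ τ : U ⊆ A}. Opens contained in A: ∅, {p69}.
Taking the union of these: int(A) = {p69}.
cl(A) = ⋂ {C closed : A ⊆ C}. Closed sets containing A: {p69, p70, p71, p72, p73}.
Intersecting these: cl(A) = {p69, p70, p71, p72, p73}.
∂A = cl(A) ∖ int(A) = {p69, p70, p71, p72, p73} ∖ {p69} = {p70, p71, p72, p73}.


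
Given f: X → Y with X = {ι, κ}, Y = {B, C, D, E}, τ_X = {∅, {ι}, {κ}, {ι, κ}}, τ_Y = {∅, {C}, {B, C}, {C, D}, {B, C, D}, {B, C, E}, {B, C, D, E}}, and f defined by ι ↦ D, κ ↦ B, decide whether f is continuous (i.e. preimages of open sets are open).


f IS continuous.

Compute f^{-1}(U) for each U ∈ τ_Y:
  U = ∅: f^{-1}(U) = ∅ ∈ τ_X ✓.
  U = {C}: f^{-1}(U) = ∅ ∈ τ_X ✓.
  U = {B, C}: f^{-1}(U) = {κ} ∈ τ_X ✓.
  U = {C, D}: f^{-1}(U) = {ι} ∈ τ_X ✓.
  U = {B, C, D}: f^{-1}(U) = {ι, κ} ∈ τ_X ✓.
  U = {B, C, E}: f^{-1}(U) = {κ} ∈ τ_X ✓.
  U = {B, C, D, E}: f^{-1}(U) = {ι, κ} ∈ τ_X ✓.
Every preimage lies in τ_X, so f IS continuous.


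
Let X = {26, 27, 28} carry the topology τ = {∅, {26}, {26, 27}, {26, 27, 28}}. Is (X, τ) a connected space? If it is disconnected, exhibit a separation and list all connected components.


(X, τ) is connected.

Find clopen sets (U ∈ τ with X ∖ U ∈ τ):
  U = ∅, X ∖ U = {26, 27, 28} — both open, so U is clopen.
  U = {26, 27, 28}, X ∖ U = ∅ — both open, so U is clopen.
Only trivial clopens (∅ and X) exist, so (X, τ) is connected.
Compute connected components by grouping points that agree on all clopens:
  component: {26, 27, 28}


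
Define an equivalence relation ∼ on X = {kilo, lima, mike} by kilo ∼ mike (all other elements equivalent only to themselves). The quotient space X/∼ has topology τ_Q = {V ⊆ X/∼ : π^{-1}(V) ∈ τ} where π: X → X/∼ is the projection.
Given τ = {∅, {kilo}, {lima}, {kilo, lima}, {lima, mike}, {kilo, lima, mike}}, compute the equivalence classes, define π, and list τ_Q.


X/∼ = {[kilo=mike], [lima]}; |τ_Q| = 3.

Equivalence classes: [kilo=mike], [lima].
Quotient map π: X → X/∼ sends kilo ↦ [kilo=mike], lima ↦ [lima], mike ↦ [kilo=mike].
For each subset V ⊆ X/∼, compute π^{-1}(V) ⊆ X and check whether π^{-1}(V) ∈ τ. V is open in τ_Q iff π^{-1}(V) ∈ τ.
  V = {}: π^{-1}(V) = ∅ ∈ τ ✓.
  V = {[kilo=mike]}: π^{-1}(V) = {kilo, mike} ∉ τ ✗.
  V = {[lima]}: π^{-1}(V) = {lima} ∈ τ ✓.
  V = {[kilo=mike], [lima]}: π^{-1}(V) = {kilo, lima, mike} ∈ τ ✓.
Open sets in the quotient: τ_Q = {{}, {[lima]}, {[kilo=mike], [lima]}} (3 elements).


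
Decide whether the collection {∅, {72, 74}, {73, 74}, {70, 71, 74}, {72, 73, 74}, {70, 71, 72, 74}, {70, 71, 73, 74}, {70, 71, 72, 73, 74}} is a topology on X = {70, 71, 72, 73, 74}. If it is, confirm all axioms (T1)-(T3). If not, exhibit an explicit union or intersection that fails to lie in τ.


τ is NOT a topology on X.

Axiom (T1): ∅ ∈ τ? Yes; X ∈ τ? Yes.
Axiom (T2/T3): check pairwise unions and intersections of members of τ.
Counterexample for (T3): {72, 74} ∩ {73, 74} = {74} ∉ τ. Therefore τ is NOT a topology.


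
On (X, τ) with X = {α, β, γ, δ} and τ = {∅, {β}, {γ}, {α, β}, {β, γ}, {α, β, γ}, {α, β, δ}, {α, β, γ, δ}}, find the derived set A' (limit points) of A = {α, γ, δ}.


A' = {δ}

For each x ∈ X, list the open sets U ∈ τ with x ∈ U, then check whether U ∩ (A ∖ {x}) ≠ ∅ for every such U.
  x = α: open {α, β} ∋ x has {α, β} ∩ (A ∖ {α}) = ∅, so x is NOT a limit point.
  x = β: open {β} ∋ x has {β} ∩ (A ∖ {β}) = ∅, so x is NOT a limit point.
  x = γ: open {γ} ∋ x has {γ} ∩ (A ∖ {γ}) = ∅, so x is NOT a limit point.
  x = δ: opens ∋ x are {α, β, δ}, {α, β, γ, δ}; each meets A ∖ {δ}, so x IS a limit point.
Collecting: A' = {δ}.


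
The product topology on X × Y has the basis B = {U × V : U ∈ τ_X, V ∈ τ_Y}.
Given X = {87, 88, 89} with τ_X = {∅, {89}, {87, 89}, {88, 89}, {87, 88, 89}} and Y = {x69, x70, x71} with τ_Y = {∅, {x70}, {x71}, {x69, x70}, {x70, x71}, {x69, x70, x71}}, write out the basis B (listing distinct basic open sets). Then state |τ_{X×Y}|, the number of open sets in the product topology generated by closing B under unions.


Basis B = {∅ × ∅, {89} × {x70}, {89} × {x71}, {87, 89} × {x70}, {87, 89} × {x71}, {88, 89} × {x70}, {88, 89} × {x71}, {89} × {x69, x70}, {89} × {x70, x71}, {87, 88, 89} × {x70}, {87, 88, 89} × {x71}, {89} × {x69, x70, x71}, {87, 89} × {x69, x70}, {87, 89} × {x70, x71}, {88, 89} × {x69, x70}, {88, 89} × {x70, x71}, {87, 89} × {x69, x70, x71}, {87, 88, 89} × {x69, x70}, {87, 88, 89} × {x70, x71}, {88, 89} × {x69, x70, x71}, {87, 88, 89} × {x69, x70, x71}}; |τ_{X×Y}| = 70.

Enumerate products U × V with U ∈ τ_X, V ∈ τ_Y (deduplicated):
  ∅ × ∅ = {} (∅)
  {89} × {x70} = {(89,x70)}
  {89} × {x71} = {(89,x71)}
  {87, 89} × {x70} = {(87,x70), (89,x70)}
  {87, 89} × {x71} = {(87,x71), (89,x71)}
  {88, 89} × {x70} = {(88,x70), (89,x70)}
  {88, 89} × {x71} = {(88,x71), (89,x71)}
  {89} × {x69, x70} = {(89,x69), (89,x70)}
  {89} × {x70, x71} = {(89,x70), (89,x71)}
  {87, 88, 89} × {x70} = {(87,x70), (88,x70), (89,x70)}
  {87, 88, 89} × {x71} = {(87,x71), (88,x71), (89,x71)}
  {89} × {x69, x70, x71} = {(89,x69), (89,x70), (89,x71)}
  {87, 89} × {x69, x70} = {(87,x69), (87,x70), (89,x69), (89,x70)}
  {87, 89} × {x70, x71} = {(87,x70), (87,x71), (89,x70), (89,x71)}
  {88, 89} × {x69, x70} = {(88,x69), (88,x70), (89,x69), (89,x70)}
  {88, 89} × {x70, x71} = {(88,x70), (88,x71), (89,x70), (89,x71)}
  {87, 89} × {x69, x70, x71} = {(87,x69), (87,x70), (87,x71), (89,x69), (89,x70), (89,x71)}
  {87, 88, 89} × {x69, x70} = {(87,x69), (87,x70), (88,x69), (88,x70), (89,x69), (89,x70)}
  {87, 88, 89} × {x70, x71} = {(87,x70), (87,x71), (88,x70), (88,x71), (89,x70), (89,x71)}
  {88, 89} × {x69, x70, x71} = {(88,x69), (88,x70), (88,x71), (89,x69), (89,x70), (89,x71)}
  {87, 88, 89} × {x69, x70, x71} = {(87,x69), (87,x70), (87,x71), (88,x69), (88,x70), (88,x71), (89,x69), (89,x70), (89,x71)}
These 21 distinct sets form the basis B.
Close under arbitrary unions to get τ_{X×Y}; counting gives |τ_{X×Y}| = 70.


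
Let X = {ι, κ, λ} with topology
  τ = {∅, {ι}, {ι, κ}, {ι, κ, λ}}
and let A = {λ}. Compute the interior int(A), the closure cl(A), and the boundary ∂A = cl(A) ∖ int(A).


int(A) = ∅, cl(A) = {λ}, ∂A = {λ}.

Closed sets in (X, τ) are complements of opens:
  closed(X, τ) = {∅, {λ}, {κ, λ}, {ι, κ, λ}}.
int(A) = ⋃ {U ∈ τ : U ⊆ A}. Opens contained in A: ∅.
Taking the union of these: int(A) = ∅.
cl(A) = ⋂ {C closed : A ⊆ C}. Closed sets containing A: {λ}, {κ, λ}, {ι, κ, λ}.
Intersecting these: cl(A) = {λ}.
∂A = cl(A) ∖ int(A) = {λ} ∖ ∅ = {λ}.


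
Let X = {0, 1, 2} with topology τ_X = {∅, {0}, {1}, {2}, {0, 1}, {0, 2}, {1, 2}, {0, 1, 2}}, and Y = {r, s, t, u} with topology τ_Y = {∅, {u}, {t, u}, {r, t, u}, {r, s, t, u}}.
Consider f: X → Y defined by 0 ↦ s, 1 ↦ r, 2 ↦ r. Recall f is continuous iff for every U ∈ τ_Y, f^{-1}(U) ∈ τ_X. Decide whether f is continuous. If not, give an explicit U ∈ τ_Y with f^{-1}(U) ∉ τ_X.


f IS continuous.

Compute f^{-1}(U) for each U ∈ τ_Y:
  U = ∅: f^{-1}(U) = ∅ ∈ τ_X ✓.
  U = {u}: f^{-1}(U) = ∅ ∈ τ_X ✓.
  U = {t, u}: f^{-1}(U) = ∅ ∈ τ_X ✓.
  U = {r, t, u}: f^{-1}(U) = {1, 2} ∈ τ_X ✓.
  U = {r, s, t, u}: f^{-1}(U) = {0, 1, 2} ∈ τ_X ✓.
Every preimage lies in τ_X, so f IS continuous.


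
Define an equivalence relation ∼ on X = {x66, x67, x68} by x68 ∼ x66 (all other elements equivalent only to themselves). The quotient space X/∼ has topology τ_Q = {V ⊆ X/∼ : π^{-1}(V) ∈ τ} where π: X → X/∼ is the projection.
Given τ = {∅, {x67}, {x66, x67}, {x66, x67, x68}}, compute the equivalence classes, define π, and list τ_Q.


X/∼ = {[x66=x68], [x67]}; |τ_Q| = 3.

Equivalence classes: [x66=x68], [x67].
Quotient map π: X → X/∼ sends x66 ↦ [x66=x68], x67 ↦ [x67], x68 ↦ [x66=x68].
For each subset V ⊆ X/∼, compute π^{-1}(V) ⊆ X and check whether π^{-1}(V) ∈ τ. V is open in τ_Q iff π^{-1}(V) ∈ τ.
  V = {}: π^{-1}(V) = ∅ ∈ τ ✓.
  V = {[x66=x68]}: π^{-1}(V) = {x66, x68} ∉ τ ✗.
  V = {[x67]}: π^{-1}(V) = {x67} ∈ τ ✓.
  V = {[x66=x68], [x67]}: π^{-1}(V) = {x66, x67, x68} ∈ τ ✓.
Open sets in the quotient: τ_Q = {{}, {[x67]}, {[x66=x68], [x67]}} (3 elements).


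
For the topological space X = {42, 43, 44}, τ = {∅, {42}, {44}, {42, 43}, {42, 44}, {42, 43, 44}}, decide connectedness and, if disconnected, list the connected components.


(X, τ) is disconnected; components = [{44}, {42, 43}].

Find clopen sets (U ∈ τ with X ∖ U ∈ τ):
  U = ∅, X ∖ U = {42, 43, 44} — both open, so U is clopen.
  U = {44}, X ∖ U = {42, 43} — both open, so U is clopen.
  U = {42, 43}, X ∖ U = {44} — both open, so U is clopen.
  U = {42, 43, 44}, X ∖ U = ∅ — both open, so U is clopen.
Nontrivial clopen(s) exist: e.g. {44}. So (X, τ) is disconnected.
Compute connected components by grouping points that agree on all clopens:
  component: {44}
  component: {42, 43}


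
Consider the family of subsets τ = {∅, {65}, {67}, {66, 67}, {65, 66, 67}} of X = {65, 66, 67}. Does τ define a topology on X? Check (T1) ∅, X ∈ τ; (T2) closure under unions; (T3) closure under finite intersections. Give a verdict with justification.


τ is NOT a topology on X.

Axiom (T1): ∅ ∈ τ? Yes; X ∈ τ? Yes.
Axiom (T2/T3): check pairwise unions and intersections of members of τ.
Counterexample for (T2): {65} ∪ {67} = {65, 67} ∉ τ. Therefore τ is NOT a topology.


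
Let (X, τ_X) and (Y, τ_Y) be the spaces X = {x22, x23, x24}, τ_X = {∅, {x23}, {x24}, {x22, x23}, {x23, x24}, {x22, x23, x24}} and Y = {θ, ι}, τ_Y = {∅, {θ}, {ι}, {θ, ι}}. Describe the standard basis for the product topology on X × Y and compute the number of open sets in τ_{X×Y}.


Basis B = {∅ × ∅, {x23} × {θ}, {x23} × {ι}, {x24} × {θ}, {x24} × {ι}, {x22, x23} × {θ}, {x22, x23} × {ι}, {x23} × {θ, ι}, {x23, x24} × {θ}, {x23, x24} × {ι}, {x24} × {θ, ι}, {x22, x23, x24} × {θ}, {x22, x23, x24} × {ι}, {x22, x23} × {θ, ι}, {x23, x24} × {θ, ι}, {x22, x23, x24} × {θ, ι}}; |τ_{X×Y}| = 36.

Enumerate products U × V with U ∈ τ_X, V ∈ τ_Y (deduplicated):
  ∅ × ∅ = {} (∅)
  {x23} × {θ} = {(x23,θ)}
  {x23} × {ι} = {(x23,ι)}
  {x24} × {θ} = {(x24,θ)}
  {x24} × {ι} = {(x24,ι)}
  {x22, x23} × {θ} = {(x22,θ), (x23,θ)}
  {x22, x23} × {ι} = {(x22,ι), (x23,ι)}
  {x23} × {θ, ι} = {(x23,θ), (x23,ι)}
  {x23, x24} × {θ} = {(x23,θ), (x24,θ)}
  {x23, x24} × {ι} = {(x23,ι), (x24,ι)}
  {x24} × {θ, ι} = {(x24,θ), (x24,ι)}
  {x22, x23, x24} × {θ} = {(x22,θ), (x23,θ), (x24,θ)}
  {x22, x23, x24} × {ι} = {(x22,ι), (x23,ι), (x24,ι)}
  {x22, x23} × {θ, ι} = {(x22,θ), (x22,ι), (x23,θ), (x23,ι)}
  {x23, x24} × {θ, ι} = {(x23,θ), (x23,ι), (x24,θ), (x24,ι)}
  {x22, x23, x24} × {θ, ι} = {(x22,θ), (x22,ι), (x23,θ), (x23,ι), (x24,θ), (x24,ι)}
These 16 distinct sets form the basis B.
Close under arbitrary unions to get τ_{X×Y}; counting gives |τ_{X×Y}| = 36.


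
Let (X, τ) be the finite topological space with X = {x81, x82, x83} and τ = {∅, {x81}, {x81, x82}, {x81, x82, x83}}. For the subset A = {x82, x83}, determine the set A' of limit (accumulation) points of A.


A' = {x83}

For each x ∈ X, list the open sets U ∈ τ with x ∈ U, then check whether U ∩ (A ∖ {x}) ≠ ∅ for every such U.
  x = x81: open {x81} ∋ x has {x81} ∩ (A ∖ {x81}) = ∅, so x is NOT a limit point.
  x = x82: open {x81, x82} ∋ x has {x81, x82} ∩ (A ∖ {x82}) = ∅, so x is NOT a limit point.
  x = x83: opens ∋ x are {x81, x82, x83}; each meets A ∖ {x83}, so x IS a limit point.
Collecting: A' = {x83}.


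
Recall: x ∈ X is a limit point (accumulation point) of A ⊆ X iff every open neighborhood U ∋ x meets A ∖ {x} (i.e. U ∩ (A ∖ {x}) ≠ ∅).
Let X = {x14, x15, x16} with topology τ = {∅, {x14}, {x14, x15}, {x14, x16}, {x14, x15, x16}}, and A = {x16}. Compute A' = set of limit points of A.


A' = ∅

For each x ∈ X, list the open sets U ∈ τ with x ∈ U, then check whether U ∩ (A ∖ {x}) ≠ ∅ for every such U.
  x = x14: open {x14} ∋ x has {x14} ∩ (A ∖ {x14}) = ∅, so x is NOT a limit point.
  x = x15: open {x14, x15} ∋ x has {x14, x15} ∩ (A ∖ {x15}) = ∅, so x is NOT a limit point.
  x = x16: open {x14, x16} ∋ x has {x14, x16} ∩ (A ∖ {x16}) = ∅, so x is NOT a limit point.
Collecting: A' = ∅.


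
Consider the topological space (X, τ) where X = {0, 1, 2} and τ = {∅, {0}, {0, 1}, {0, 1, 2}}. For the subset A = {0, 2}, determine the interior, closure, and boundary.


int(A) = {0}, cl(A) = {0, 1, 2}, ∂A = {1, 2}.

Closed sets in (X, τ) are complements of opens:
  closed(X, τ) = {∅, {2}, {1, 2}, {0, 1, 2}}.
int(A) = ⋃ {U ∈ τ : U ⊆ A}. Opens contained in A: ∅, {0}.
Taking the union of these: int(A) = {0}.
cl(A) = ⋂ {C closed : A ⊆ C}. Closed sets containing A: {0, 1, 2}.
Intersecting these: cl(A) = {0, 1, 2}.
∂A = cl(A) ∖ int(A) = {0, 1, 2} ∖ {0} = {1, 2}.


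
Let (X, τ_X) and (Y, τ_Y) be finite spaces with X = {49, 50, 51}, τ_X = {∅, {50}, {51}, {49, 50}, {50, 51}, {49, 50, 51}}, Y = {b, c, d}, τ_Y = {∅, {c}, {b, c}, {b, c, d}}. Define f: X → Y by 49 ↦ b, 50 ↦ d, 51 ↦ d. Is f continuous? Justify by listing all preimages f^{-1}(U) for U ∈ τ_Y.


f is NOT continuous.

Compute f^{-1}(U) for each U ∈ τ_Y:
  U = ∅: f^{-1}(U) = ∅ ∈ τ_X ✓.
  U = {c}: f^{-1}(U) = ∅ ∈ τ_X ✓.
  U = {b, c}: f^{-1}(U) = {49} ∉ τ_X ✗.
  U = {b, c, d}: f^{-1}(U) = {49, 50, 51} ∈ τ_X ✓.
Found U = {b, c} with f^{-1}(U) = {49} not in τ_X. Therefore f is NOT continuous.


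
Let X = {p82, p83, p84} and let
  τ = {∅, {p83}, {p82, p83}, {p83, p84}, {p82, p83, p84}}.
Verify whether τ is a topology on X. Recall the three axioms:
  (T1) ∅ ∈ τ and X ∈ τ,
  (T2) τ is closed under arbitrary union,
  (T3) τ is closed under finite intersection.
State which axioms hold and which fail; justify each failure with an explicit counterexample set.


τ IS a topology on X.

Axiom (T1): ∅ ∈ τ? Yes; X ∈ τ? Yes.
Axiom (T2/T3): check pairwise unions and intersections of members of τ.
All pairwise intersections and unions checked — each lies in τ. Therefore τ satisfies (T1), (T2), (T3): it IS a topology on X.


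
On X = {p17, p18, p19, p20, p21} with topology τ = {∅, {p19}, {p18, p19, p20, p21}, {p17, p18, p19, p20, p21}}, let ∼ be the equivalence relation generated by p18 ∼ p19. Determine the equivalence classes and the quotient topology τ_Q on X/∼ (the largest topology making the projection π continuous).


X/∼ = {[p17], [p18=p19], [p20], [p21]}; |τ_Q| = 3.

Equivalence classes: [p17], [p18=p19], [p20], [p21].
Quotient map π: X → X/∼ sends p17 ↦ [p17], p18 ↦ [p18=p19], p19 ↦ [p18=p19], p20 ↦ [p20], p21 ↦ [p21].
For each subset V ⊆ X/∼, compute π^{-1}(V) ⊆ X and check whether π^{-1}(V) ∈ τ. V is open in τ_Q iff π^{-1}(V) ∈ τ.
  V = {}: π^{-1}(V) = ∅ ∈ τ ✓.
  V = {[p17]}: π^{-1}(V) = {p17} ∉ τ ✗.
  V = {[p18=p19]}: π^{-1}(V) = {p18, p19} ∉ τ ✗.
  V = {[p17], [p18=p19]}: π^{-1}(V) = {p17, p18, p19} ∉ τ ✗.
  V = {[p20]}: π^{-1}(V) = {p20} ∉ τ ✗.
  V = {[p17], [p20]}: π^{-1}(V) = {p17, p20} ∉ τ ✗.
  V = {[p18=p19], [p20]}: π^{-1}(V) = {p18, p19, p20} ∉ τ ✗.
  V = {[p17], [p18=p19], [p20]}: π^{-1}(V) = {p17, p18, p19, p20} ∉ τ ✗.
  V = {[p21]}: π^{-1}(V) = {p21} ∉ τ ✗.
  V = {[p17], [p21]}: π^{-1}(V) = {p17, p21} ∉ τ ✗.
  V = {[p18=p19], [p21]}: π^{-1}(V) = {p18, p19, p21} ∉ τ ✗.
  V = {[p17], [p18=p19], [p21]}: π^{-1}(V) = {p17, p18, p19, p21} ∉ τ ✗.
  V = {[p20], [p21]}: π^{-1}(V) = {p20, p21} ∉ τ ✗.
  V = {[p17], [p20], [p21]}: π^{-1}(V) = {p17, p20, p21} ∉ τ ✗.
  V = {[p18=p19], [p20], [p21]}: π^{-1}(V) = {p18, p19, p20, p21} ∈ τ ✓.
  V = {[p17], [p18=p19], [p20], [p21]}: π^{-1}(V) = {p17, p18, p19, p20, p21} ∈ τ ✓.
Open sets in the quotient: τ_Q = {{}, {[p18=p19], [p20], [p21]}, {[p17], [p18=p19], [p20], [p21]}} (3 elements).


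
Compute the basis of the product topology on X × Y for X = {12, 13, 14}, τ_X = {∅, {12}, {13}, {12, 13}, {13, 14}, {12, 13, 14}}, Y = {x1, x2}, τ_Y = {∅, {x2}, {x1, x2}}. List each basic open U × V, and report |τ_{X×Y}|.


Basis B = {∅ × ∅, {12} × {x2}, {13} × {x2}, {12} × {x1, x2}, {12, 13} × {x2}, {13} × {x1, x2}, {13, 14} × {x2}, {12, 13, 14} × {x2}, {12, 13} × {x1, x2}, {13, 14} × {x1, x2}, {12, 13, 14} × {x1, x2}}; |τ_{X×Y}| = 18.

Enumerate products U × V with U ∈ τ_X, V ∈ τ_Y (deduplicated):
  ∅ × ∅ = {} (∅)
  {12} × {x2} = {(12,x2)}
  {13} × {x2} = {(13,x2)}
  {12} × {x1, x2} = {(12,x1), (12,x2)}
  {12, 13} × {x2} = {(12,x2), (13,x2)}
  {13} × {x1, x2} = {(13,x1), (13,x2)}
  {13, 14} × {x2} = {(13,x2), (14,x2)}
  {12, 13, 14} × {x2} = {(12,x2), (13,x2), (14,x2)}
  {12, 13} × {x1, x2} = {(12,x1), (12,x2), (13,x1), (13,x2)}
  {13, 14} × {x1, x2} = {(13,x1), (13,x2), (14,x1), (14,x2)}
  {12, 13, 14} × {x1, x2} = {(12,x1), (12,x2), (13,x1), (13,x2), (14,x1), (14,x2)}
These 11 distinct sets form the basis B.
Close under arbitrary unions to get τ_{X×Y}; counting gives |τ_{X×Y}| = 18.


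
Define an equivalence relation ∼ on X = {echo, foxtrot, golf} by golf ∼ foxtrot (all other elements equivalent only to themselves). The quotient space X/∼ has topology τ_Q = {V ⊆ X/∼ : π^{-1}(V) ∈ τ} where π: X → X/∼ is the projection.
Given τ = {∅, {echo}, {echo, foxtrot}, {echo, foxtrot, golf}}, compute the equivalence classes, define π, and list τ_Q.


X/∼ = {[echo], [foxtrot=golf]}; |τ_Q| = 3.

Equivalence classes: [echo], [foxtrot=golf].
Quotient map π: X → X/∼ sends echo ↦ [echo], foxtrot ↦ [foxtrot=golf], golf ↦ [foxtrot=golf].
For each subset V ⊆ X/∼, compute π^{-1}(V) ⊆ X and check whether π^{-1}(V) ∈ τ. V is open in τ_Q iff π^{-1}(V) ∈ τ.
  V = {}: π^{-1}(V) = ∅ ∈ τ ✓.
  V = {[echo]}: π^{-1}(V) = {echo} ∈ τ ✓.
  V = {[foxtrot=golf]}: π^{-1}(V) = {foxtrot, golf} ∉ τ ✗.
  V = {[echo], [foxtrot=golf]}: π^{-1}(V) = {echo, foxtrot, golf} ∈ τ ✓.
Open sets in the quotient: τ_Q = {{}, {[echo]}, {[echo], [foxtrot=golf]}} (3 elements).


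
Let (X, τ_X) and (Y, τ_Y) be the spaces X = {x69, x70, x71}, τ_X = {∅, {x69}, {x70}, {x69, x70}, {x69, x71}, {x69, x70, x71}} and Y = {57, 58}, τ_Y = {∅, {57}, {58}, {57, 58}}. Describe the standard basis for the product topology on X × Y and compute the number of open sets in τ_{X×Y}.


Basis B = {∅ × ∅, {x69} × {57}, {x69} × {58}, {x70} × {57}, {x70} × {58}, {x69} × {57, 58}, {x69, x70} × {57}, {x69, x71} × {57}, {x69, x70} × {58}, {x69, x71} × {58}, {x70} × {57, 58}, {x69, x70, x71} × {57}, {x69, x70, x71} × {58}, {x69, x70} × {57, 58}, {x69, x71} × {57, 58}, {x69, x70, x71} × {57, 58}}; |τ_{X×Y}| = 36.

Enumerate products U × V with U ∈ τ_X, V ∈ τ_Y (deduplicated):
  ∅ × ∅ = {} (∅)
  {x69} × {57} = {(x69,57)}
  {x69} × {58} = {(x69,58)}
  {x70} × {57} = {(x70,57)}
  {x70} × {58} = {(x70,58)}
  {x69} × {57, 58} = {(x69,57), (x69,58)}
  {x69, x70} × {57} = {(x69,57), (x70,57)}
  {x69, x71} × {57} = {(x69,57), (x71,57)}
  {x69, x70} × {58} = {(x69,58), (x70,58)}
  {x69, x71} × {58} = {(x69,58), (x71,58)}
  {x70} × {57, 58} = {(x70,57), (x70,58)}
  {x69, x70, x71} × {57} = {(x69,57), (x70,57), (x71,57)}
  {x69, x70, x71} × {58} = {(x69,58), (x70,58), (x71,58)}
  {x69, x70} × {57, 58} = {(x69,57), (x69,58), (x70,57), (x70,58)}
  {x69, x71} × {57, 58} = {(x69,57), (x69,58), (x71,57), (x71,58)}
  {x69, x70, x71} × {57, 58} = {(x69,57), (x69,58), (x70,57), (x70,58), (x71,57), (x71,58)}
These 16 distinct sets form the basis B.
Close under arbitrary unions to get τ_{X×Y}; counting gives |τ_{X×Y}| = 36.


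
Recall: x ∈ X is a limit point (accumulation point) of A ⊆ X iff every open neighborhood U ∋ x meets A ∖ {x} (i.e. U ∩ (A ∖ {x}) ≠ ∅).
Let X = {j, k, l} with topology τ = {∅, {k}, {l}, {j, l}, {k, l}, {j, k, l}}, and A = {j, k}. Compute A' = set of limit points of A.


A' = ∅

For each x ∈ X, list the open sets U ∈ τ with x ∈ U, then check whether U ∩ (A ∖ {x}) ≠ ∅ for every such U.
  x = j: open {j, l} ∋ x has {j, l} ∩ (A ∖ {j}) = ∅, so x is NOT a limit point.
  x = k: open {k} ∋ x has {k} ∩ (A ∖ {k}) = ∅, so x is NOT a limit point.
  x = l: open {l} ∋ x has {l} ∩ (A ∖ {l}) = ∅, so x is NOT a limit point.
Collecting: A' = ∅.


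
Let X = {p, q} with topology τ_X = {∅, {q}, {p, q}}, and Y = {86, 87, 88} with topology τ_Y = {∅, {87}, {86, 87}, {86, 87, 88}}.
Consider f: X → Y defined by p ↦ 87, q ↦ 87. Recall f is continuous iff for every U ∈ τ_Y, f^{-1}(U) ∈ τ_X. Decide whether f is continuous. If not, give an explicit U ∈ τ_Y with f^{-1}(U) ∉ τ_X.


f IS continuous.

Compute f^{-1}(U) for each U ∈ τ_Y:
  U = ∅: f^{-1}(U) = ∅ ∈ τ_X ✓.
  U = {87}: f^{-1}(U) = {p, q} ∈ τ_X ✓.
  U = {86, 87}: f^{-1}(U) = {p, q} ∈ τ_X ✓.
  U = {86, 87, 88}: f^{-1}(U) = {p, q} ∈ τ_X ✓.
Every preimage lies in τ_X, so f IS continuous.


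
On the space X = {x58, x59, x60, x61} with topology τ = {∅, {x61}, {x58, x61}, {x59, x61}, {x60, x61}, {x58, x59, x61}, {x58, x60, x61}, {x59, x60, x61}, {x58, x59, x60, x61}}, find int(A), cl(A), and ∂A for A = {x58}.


int(A) = ∅, cl(A) = {x58}, ∂A = {x58}.

Closed sets in (X, τ) are complements of opens:
  closed(X, τ) = {∅, {x58}, {x59}, {x60}, {x58, x59}, {x58, x60}, {x59, x60}, {x58, x59, x60}, {x58, x59, x60, x61}}.
int(A) = ⋃ {U ∈ τ : U ⊆ A}. Opens contained in A: ∅.
Taking the union of these: int(A) = ∅.
cl(A) = ⋂ {C closed : A ⊆ C}. Closed sets containing A: {x58}, {x58, x59}, {x58, x60}, {x58, x59, x60}, {x58, x59, x60, x61}.
Intersecting these: cl(A) = {x58}.
∂A = cl(A) ∖ int(A) = {x58} ∖ ∅ = {x58}.


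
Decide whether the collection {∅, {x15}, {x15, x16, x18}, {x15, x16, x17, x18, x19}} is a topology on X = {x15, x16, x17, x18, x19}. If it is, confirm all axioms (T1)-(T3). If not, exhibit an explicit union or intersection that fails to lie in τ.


τ IS a topology on X.

Axiom (T1): ∅ ∈ τ? Yes; X ∈ τ? Yes.
Axiom (T2/T3): check pairwise unions and intersections of members of τ.
All pairwise intersections and unions checked — each lies in τ. Therefore τ satisfies (T1), (T2), (T3): it IS a topology on X.


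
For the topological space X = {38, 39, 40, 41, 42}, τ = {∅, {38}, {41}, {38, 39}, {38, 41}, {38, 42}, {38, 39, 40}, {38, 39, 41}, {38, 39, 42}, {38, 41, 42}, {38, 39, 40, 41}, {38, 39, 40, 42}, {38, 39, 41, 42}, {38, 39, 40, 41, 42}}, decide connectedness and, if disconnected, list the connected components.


(X, τ) is disconnected; components = [{41}, {38, 39, 40, 42}].

Find clopen sets (U ∈ τ with X ∖ U ∈ τ):
  U = ∅, X ∖ U = {38, 39, 40, 41, 42} — both open, so U is clopen.
  U = {41}, X ∖ U = {38, 39, 40, 42} — both open, so U is clopen.
  U = {38, 39, 40, 42}, X ∖ U = {41} — both open, so U is clopen.
  U = {38, 39, 40, 41, 42}, X ∖ U = ∅ — both open, so U is clopen.
Nontrivial clopen(s) exist: e.g. {38, 39, 40, 42}. So (X, τ) is disconnected.
Compute connected components by grouping points that agree on all clopens:
  component: {41}
  component: {38, 39, 40, 42}


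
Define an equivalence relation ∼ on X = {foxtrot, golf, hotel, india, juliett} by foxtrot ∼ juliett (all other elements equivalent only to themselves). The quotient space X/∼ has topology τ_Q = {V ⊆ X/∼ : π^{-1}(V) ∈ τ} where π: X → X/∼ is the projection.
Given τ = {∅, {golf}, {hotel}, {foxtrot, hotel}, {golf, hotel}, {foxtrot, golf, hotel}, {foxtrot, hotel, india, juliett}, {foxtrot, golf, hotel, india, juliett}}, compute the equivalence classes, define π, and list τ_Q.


X/∼ = {[foxtrot=juliett], [golf], [hotel], [india]}; |τ_Q| = 6.

Equivalence classes: [foxtrot=juliett], [golf], [hotel], [india].
Quotient map π: X → X/∼ sends foxtrot ↦ [foxtrot=juliett], golf ↦ [golf], hotel ↦ [hotel], india ↦ [india], juliett ↦ [foxtrot=juliett].
For each subset V ⊆ X/∼, compute π^{-1}(V) ⊆ X and check whether π^{-1}(V) ∈ τ. V is open in τ_Q iff π^{-1}(V) ∈ τ.
  V = {}: π^{-1}(V) = ∅ ∈ τ ✓.
  V = {[foxtrot=juliett]}: π^{-1}(V) = {foxtrot, juliett} ∉ τ ✗.
  V = {[golf]}: π^{-1}(V) = {golf} ∈ τ ✓.
  V = {[foxtrot=juliett], [golf]}: π^{-1}(V) = {foxtrot, golf, juliett} ∉ τ ✗.
  V = {[hotel]}: π^{-1}(V) = {hotel} ∈ τ ✓.
  V = {[foxtrot=juliett], [hotel]}: π^{-1}(V) = {foxtrot, hotel, juliett} ∉ τ ✗.
  V = {[golf], [hotel]}: π^{-1}(V) = {golf, hotel} ∈ τ ✓.
  V = {[foxtrot=juliett], [golf], [hotel]}: π^{-1}(V) = {foxtrot, golf, hotel, juliett} ∉ τ ✗.
  V = {[india]}: π^{-1}(V) = {india} ∉ τ ✗.
  V = {[foxtrot=juliett], [india]}: π^{-1}(V) = {foxtrot, india, juliett} ∉ τ ✗.
  V = {[golf], [india]}: π^{-1}(V) = {golf, india} ∉ τ ✗.
  V = {[foxtrot=juliett], [golf], [india]}: π^{-1}(V) = {foxtrot, golf, india, juliett} ∉ τ ✗.
  V = {[hotel], [india]}: π^{-1}(V) = {hotel, india} ∉ τ ✗.
  V = {[foxtrot=juliett], [hotel], [india]}: π^{-1}(V) = {foxtrot, hotel, india, juliett} ∈ τ ✓.
  V = {[golf], [hotel], [india]}: π^{-1}(V) = {golf, hotel, india} ∉ τ ✗.
  V = {[foxtrot=juliett], [golf], [hotel], [india]}: π^{-1}(V) = {foxtrot, golf, hotel, india, juliett} ∈ τ ✓.
Open sets in the quotient: τ_Q = {{}, {[golf]}, {[hotel]}, {[golf], [hotel]}, {[foxtrot=juliett], [hotel], [india]}, {[foxtrot=juliett], [golf], [hotel], [india]}} (6 elements).


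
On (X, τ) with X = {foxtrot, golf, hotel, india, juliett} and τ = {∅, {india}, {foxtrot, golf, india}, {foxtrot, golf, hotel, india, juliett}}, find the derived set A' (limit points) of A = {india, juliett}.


A' = {foxtrot, golf, hotel, juliett}

For each x ∈ X, list the open sets U ∈ τ with x ∈ U, then check whether U ∩ (A ∖ {x}) ≠ ∅ for every such U.
  x = foxtrot: opens ∋ x are {foxtrot, golf, india}, {foxtrot, golf, hotel, india, juliett}; each meets A ∖ {foxtrot}, so x IS a limit point.
  x = golf: opens ∋ x are {foxtrot, golf, india}, {foxtrot, golf, hotel, india, juliett}; each meets A ∖ {golf}, so x IS a limit point.
  x = hotel: opens ∋ x are {foxtrot, golf, hotel, india, juliett}; each meets A ∖ {hotel}, so x IS a limit point.
  x = india: open {india} ∋ x has {india} ∩ (A ∖ {india}) = ∅, so x is NOT a limit point.
  x = juliett: opens ∋ x are {foxtrot, golf, hotel, india, juliett}; each meets A ∖ {juliett}, so x IS a limit point.
Collecting: A' = {foxtrot, golf, hotel, juliett}.


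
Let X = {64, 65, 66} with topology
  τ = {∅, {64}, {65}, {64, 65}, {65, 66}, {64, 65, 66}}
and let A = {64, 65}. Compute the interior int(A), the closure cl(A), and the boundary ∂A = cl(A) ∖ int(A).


int(A) = {64, 65}, cl(A) = {64, 65, 66}, ∂A = {66}.

Closed sets in (X, τ) are complements of opens:
  closed(X, τ) = {∅, {64}, {66}, {64, 66}, {65, 66}, {64, 65, 66}}.
int(A) = ⋃ {U ∈ τ : U ⊆ A}. Opens contained in A: ∅, {64}, {65}, {64, 65}.
Taking the union of these: int(A) = {64, 65}.
cl(A) = ⋂ {C closed : A ⊆ C}. Closed sets containing A: {64, 65, 66}.
Intersecting these: cl(A) = {64, 65, 66}.
∂A = cl(A) ∖ int(A) = {64, 65, 66} ∖ {64, 65} = {66}.


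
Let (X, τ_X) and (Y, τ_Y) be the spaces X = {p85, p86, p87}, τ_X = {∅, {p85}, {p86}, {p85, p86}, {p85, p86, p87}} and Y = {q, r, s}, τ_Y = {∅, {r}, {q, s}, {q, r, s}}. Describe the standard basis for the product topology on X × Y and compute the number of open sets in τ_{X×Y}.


Basis B = {∅ × ∅, {p85} × {r}, {p86} × {r}, {p85} × {q, s}, {p85, p86} × {r}, {p86} × {q, s}, {p85} × {q, r, s}, {p85, p86, p87} × {r}, {p86} × {q, r, s}, {p85, p86} × {q, s}, {p85, p86} × {q, r, s}, {p85, p86, p87} × {q, s}, {p85, p86, p87} × {q, r, s}}; |τ_{X×Y}| = 25.

Enumerate products U × V with U ∈ τ_X, V ∈ τ_Y (deduplicated):
  ∅ × ∅ = {} (∅)
  {p85} × {r} = {(p85,r)}
  {p86} × {r} = {(p86,r)}
  {p85} × {q, s} = {(p85,q), (p85,s)}
  {p85, p86} × {r} = {(p85,r), (p86,r)}
  {p86} × {q, s} = {(p86,q), (p86,s)}
  {p85} × {q, r, s} = {(p85,q), (p85,r), (p85,s)}
  {p85, p86, p87} × {r} = {(p85,r), (p86,r), (p87,r)}
  {p86} × {q, r, s} = {(p86,q), (p86,r), (p86,s)}
  {p85, p86} × {q, s} = {(p85,q), (p85,s), (p86,q), (p86,s)}
  {p85, p86} × {q, r, s} = {(p85,q), (p85,r), (p85,s), (p86,q), (p86,r), (p86,s)}
  {p85, p86, p87} × {q, s} = {(p85,q), (p85,s), (p86,q), (p86,s), (p87,q), (p87,s)}
  {p85, p86, p87} × {q, r, s} = {(p85,q), (p85,r), (p85,s), (p86,q), (p86,r), (p86,s), (p87,q), (p87,r), (p87,s)}
These 13 distinct sets form the basis B.
Close under arbitrary unions to get τ_{X×Y}; counting gives |τ_{X×Y}| = 25.


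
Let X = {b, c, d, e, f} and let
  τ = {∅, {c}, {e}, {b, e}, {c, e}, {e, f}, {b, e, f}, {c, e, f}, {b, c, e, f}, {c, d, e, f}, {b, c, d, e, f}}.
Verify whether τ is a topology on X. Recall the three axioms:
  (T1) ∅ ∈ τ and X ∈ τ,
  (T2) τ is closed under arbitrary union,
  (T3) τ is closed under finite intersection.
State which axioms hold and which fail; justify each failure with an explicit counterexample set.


τ is NOT a topology on X.

Axiom (T1): ∅ ∈ τ? Yes; X ∈ τ? Yes.
Axiom (T2/T3): check pairwise unions and intersections of members of τ.
Counterexample for (T2): {c} ∪ {b, e} = {b, c, e} ∉ τ. Therefore τ is NOT a topology.


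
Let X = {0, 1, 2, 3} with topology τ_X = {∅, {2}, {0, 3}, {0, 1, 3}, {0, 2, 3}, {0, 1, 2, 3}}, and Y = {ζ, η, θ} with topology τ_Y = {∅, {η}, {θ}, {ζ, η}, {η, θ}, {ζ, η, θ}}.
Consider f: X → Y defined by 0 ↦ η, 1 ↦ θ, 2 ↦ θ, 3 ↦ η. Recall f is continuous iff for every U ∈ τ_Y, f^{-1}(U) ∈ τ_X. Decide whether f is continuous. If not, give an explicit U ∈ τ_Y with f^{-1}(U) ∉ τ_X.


f is NOT continuous.

Compute f^{-1}(U) for each U ∈ τ_Y:
  U = ∅: f^{-1}(U) = ∅ ∈ τ_X ✓.
  U = {η}: f^{-1}(U) = {0, 3} ∈ τ_X ✓.
  U = {θ}: f^{-1}(U) = {1, 2} ∉ τ_X ✗.
  U = {ζ, η}: f^{-1}(U) = {0, 3} ∈ τ_X ✓.
  U = {η, θ}: f^{-1}(U) = {0, 1, 2, 3} ∈ τ_X ✓.
  U = {ζ, η, θ}: f^{-1}(U) = {0, 1, 2, 3} ∈ τ_X ✓.
Found U = {θ} with f^{-1}(U) = {1, 2} not in τ_X. Therefore f is NOT continuous.


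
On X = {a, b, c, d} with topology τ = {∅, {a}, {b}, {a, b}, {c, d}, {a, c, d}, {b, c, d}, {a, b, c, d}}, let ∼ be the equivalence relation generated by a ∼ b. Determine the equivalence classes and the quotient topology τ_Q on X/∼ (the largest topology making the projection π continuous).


X/∼ = {[a=b], [c], [d]}; |τ_Q| = 4.

Equivalence classes: [a=b], [c], [d].
Quotient map π: X → X/∼ sends a ↦ [a=b], b ↦ [a=b], c ↦ [c], d ↦ [d].
For each subset V ⊆ X/∼, compute π^{-1}(V) ⊆ X and check whether π^{-1}(V) ∈ τ. V is open in τ_Q iff π^{-1}(V) ∈ τ.
  V = {}: π^{-1}(V) = ∅ ∈ τ ✓.
  V = {[a=b]}: π^{-1}(V) = {a, b} ∈ τ ✓.
  V = {[c]}: π^{-1}(V) = {c} ∉ τ ✗.
  V = {[a=b], [c]}: π^{-1}(V) = {a, b, c} ∉ τ ✗.
  V = {[d]}: π^{-1}(V) = {d} ∉ τ ✗.
  V = {[a=b], [d]}: π^{-1}(V) = {a, b, d} ∉ τ ✗.
  V = {[c], [d]}: π^{-1}(V) = {c, d} ∈ τ ✓.
  V = {[a=b], [c], [d]}: π^{-1}(V) = {a, b, c, d} ∈ τ ✓.
Open sets in the quotient: τ_Q = {{}, {[a=b]}, {[c], [d]}, {[a=b], [c], [d]}} (4 elements).


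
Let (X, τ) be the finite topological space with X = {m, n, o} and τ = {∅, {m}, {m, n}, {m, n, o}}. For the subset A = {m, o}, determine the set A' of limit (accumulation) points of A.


A' = {n, o}

For each x ∈ X, list the open sets U ∈ τ with x ∈ U, then check whether U ∩ (A ∖ {x}) ≠ ∅ for every such U.
  x = m: open {m} ∋ x has {m} ∩ (A ∖ {m}) = ∅, so x is NOT a limit point.
  x = n: opens ∋ x are {m, n}, {m, n, o}; each meets A ∖ {n}, so x IS a limit point.
  x = o: opens ∋ x are {m, n, o}; each meets A ∖ {o}, so x IS a limit point.
Collecting: A' = {n, o}.


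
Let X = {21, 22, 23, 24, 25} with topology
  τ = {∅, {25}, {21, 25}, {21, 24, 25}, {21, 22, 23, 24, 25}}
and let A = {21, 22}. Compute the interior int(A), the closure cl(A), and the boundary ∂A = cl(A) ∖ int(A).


int(A) = ∅, cl(A) = {21, 22, 23, 24}, ∂A = {21, 22, 23, 24}.

Closed sets in (X, τ) are complements of opens:
  closed(X, τ) = {∅, {22, 23}, {22, 23, 24}, {21, 22, 23, 24}, {21, 22, 23, 24, 25}}.
int(A) = ⋃ {U ∈ τ : U ⊆ A}. Opens contained in A: ∅.
Taking the union of these: int(A) = ∅.
cl(A) = ⋂ {C closed : A ⊆ C}. Closed sets containing A: {21, 22, 23, 24}, {21, 22, 23, 24, 25}.
Intersecting these: cl(A) = {21, 22, 23, 24}.
∂A = cl(A) ∖ int(A) = {21, 22, 23, 24} ∖ ∅ = {21, 22, 23, 24}.


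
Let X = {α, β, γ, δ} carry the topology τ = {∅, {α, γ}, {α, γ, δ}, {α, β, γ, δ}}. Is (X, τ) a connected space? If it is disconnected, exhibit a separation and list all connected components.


(X, τ) is connected.

Find clopen sets (U ∈ τ with X ∖ U ∈ τ):
  U = ∅, X ∖ U = {α, β, γ, δ} — both open, so U is clopen.
  U = {α, β, γ, δ}, X ∖ U = ∅ — both open, so U is clopen.
Only trivial clopens (∅ and X) exist, so (X, τ) is connected.
Compute connected components by grouping points that agree on all clopens:
  component: {α, β, γ, δ}


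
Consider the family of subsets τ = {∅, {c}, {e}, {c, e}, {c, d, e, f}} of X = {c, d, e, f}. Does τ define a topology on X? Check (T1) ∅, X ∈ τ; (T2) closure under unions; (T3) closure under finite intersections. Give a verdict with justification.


τ IS a topology on X.

Axiom (T1): ∅ ∈ τ? Yes; X ∈ τ? Yes.
Axiom (T2/T3): check pairwise unions and intersections of members of τ.
All pairwise intersections and unions checked — each lies in τ. Therefore τ satisfies (T1), (T2), (T3): it IS a topology on X.


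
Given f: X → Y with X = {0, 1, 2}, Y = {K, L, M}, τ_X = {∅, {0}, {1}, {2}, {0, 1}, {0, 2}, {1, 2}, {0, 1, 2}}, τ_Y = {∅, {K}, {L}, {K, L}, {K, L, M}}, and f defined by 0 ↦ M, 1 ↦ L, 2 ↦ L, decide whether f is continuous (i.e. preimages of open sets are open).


f IS continuous.

Compute f^{-1}(U) for each U ∈ τ_Y:
  U = ∅: f^{-1}(U) = ∅ ∈ τ_X ✓.
  U = {K}: f^{-1}(U) = ∅ ∈ τ_X ✓.
  U = {L}: f^{-1}(U) = {1, 2} ∈ τ_X ✓.
  U = {K, L}: f^{-1}(U) = {1, 2} ∈ τ_X ✓.
  U = {K, L, M}: f^{-1}(U) = {0, 1, 2} ∈ τ_X ✓.
Every preimage lies in τ_X, so f IS continuous.


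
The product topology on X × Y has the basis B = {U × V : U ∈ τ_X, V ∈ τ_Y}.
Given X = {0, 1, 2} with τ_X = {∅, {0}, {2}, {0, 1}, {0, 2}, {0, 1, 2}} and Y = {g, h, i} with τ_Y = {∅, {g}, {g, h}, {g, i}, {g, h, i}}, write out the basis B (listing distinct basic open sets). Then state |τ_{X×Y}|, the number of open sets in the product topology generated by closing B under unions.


Basis B = {∅ × ∅, {0} × {g}, {2} × {g}, {0} × {g, h}, {0} × {g, i}, {0, 1} × {g}, {0, 2} × {g}, {2} × {g, h}, {2} × {g, i}, {0} × {g, h, i}, {0, 1, 2} × {g}, {2} × {g, h, i}, {0, 1} × {g, h}, {0, 2} × {g, h}, {0, 1} × {g, i}, {0, 2} × {g, i}, {0, 1} × {g, h, i}, {0, 2} × {g, h, i}, {0, 1, 2} × {g, h}, {0, 1, 2} × {g, i}, {0, 1, 2} × {g, h, i}}; |τ_{X×Y}| = 70.

Enumerate products U × V with U ∈ τ_X, V ∈ τ_Y (deduplicated):
  ∅ × ∅ = {} (∅)
  {0} × {g} = {(0,g)}
  {2} × {g} = {(2,g)}
  {0} × {g, h} = {(0,g), (0,h)}
  {0} × {g, i} = {(0,g), (0,i)}
  {0, 1} × {g} = {(0,g), (1,g)}
  {0, 2} × {g} = {(0,g), (2,g)}
  {2} × {g, h} = {(2,g), (2,h)}
  {2} × {g, i} = {(2,g), (2,i)}
  {0} × {g, h, i} = {(0,g), (0,h), (0,i)}
  {0, 1, 2} × {g} = {(0,g), (1,g), (2,g)}
  {2} × {g, h, i} = {(2,g), (2,h), (2,i)}
  {0, 1} × {g, h} = {(0,g), (0,h), (1,g), (1,h)}
  {0, 2} × {g, h} = {(0,g), (0,h), (2,g), (2,h)}
  {0, 1} × {g, i} = {(0,g), (0,i), (1,g), (1,i)}
  {0, 2} × {g, i} = {(0,g), (0,i), (2,g), (2,i)}
  {0, 1} × {g, h, i} = {(0,g), (0,h), (0,i), (1,g), (1,h), (1,i)}
  {0, 2} × {g, h, i} = {(0,g), (0,h), (0,i), (2,g), (2,h), (2,i)}
  {0, 1, 2} × {g, h} = {(0,g), (0,h), (1,g), (1,h), (2,g), (2,h)}
  {0, 1, 2} × {g, i} = {(0,g), (0,i), (1,g), (1,i), (2,g), (2,i)}
  {0, 1, 2} × {g, h, i} = {(0,g), (0,h), (0,i), (1,g), (1,h), (1,i), (2,g), (2,h), (2,i)}
These 21 distinct sets form the basis B.
Close under arbitrary unions to get τ_{X×Y}; counting gives |τ_{X×Y}| = 70.


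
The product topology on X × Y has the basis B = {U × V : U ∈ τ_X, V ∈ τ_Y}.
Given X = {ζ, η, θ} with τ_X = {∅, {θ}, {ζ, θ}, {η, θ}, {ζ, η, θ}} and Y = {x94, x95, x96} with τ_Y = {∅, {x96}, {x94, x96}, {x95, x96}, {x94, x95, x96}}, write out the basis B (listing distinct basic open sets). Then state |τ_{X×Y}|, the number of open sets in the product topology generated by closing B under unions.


Basis B = {∅ × ∅, {θ} × {x96}, {ζ, θ} × {x96}, {η, θ} × {x96}, {θ} × {x94, x96}, {θ} × {x95, x96}, {ζ, η, θ} × {x96}, {θ} × {x94, x95, x96}, {ζ, θ} × {x94, x96}, {ζ, θ} × {x95, x96}, {η, θ} × {x94, x96}, {η, θ} × {x95, x96}, {ζ, θ} × {x94, x95, x96}, {ζ, η, θ} × {x94, x96}, {ζ, η, θ} × {x95, x96}, {η, θ} × {x94, x95, x96}, {ζ, η, θ} × {x94, x95, x96}}; |τ_{X×Y}| = 48.

Enumerate products U × V with U ∈ τ_X, V ∈ τ_Y (deduplicated):
  ∅ × ∅ = {} (∅)
  {θ} × {x96} = {(θ,x96)}
  {ζ, θ} × {x96} = {(ζ,x96), (θ,x96)}
  {η, θ} × {x96} = {(η,x96), (θ,x96)}
  {θ} × {x94, x96} = {(θ,x94), (θ,x96)}
  {θ} × {x95, x96} = {(θ,x95), (θ,x96)}
  {ζ, η, θ} × {x96} = {(ζ,x96), (η,x96), (θ,x96)}
  {θ} × {x94, x95, x96} = {(θ,x94), (θ,x95), (θ,x96)}
  {ζ, θ} × {x94, x96} = {(ζ,x94), (ζ,x96), (θ,x94), (θ,x96)}
  {ζ, θ} × {x95, x96} = {(ζ,x95), (ζ,x96), (θ,x95), (θ,x96)}
  {η, θ} × {x94, x96} = {(η,x94), (η,x96), (θ,x94), (θ,x96)}
  {η, θ} × {x95, x96} = {(η,x95), (η,x96), (θ,x95), (θ,x96)}
  {ζ, θ} × {x94, x95, x96} = {(ζ,x94), (ζ,x95), (ζ,x96), (θ,x94), (θ,x95), (θ,x96)}
  {ζ, η, θ} × {x94, x96} = {(ζ,x94), (ζ,x96), (η,x94), (η,x96), (θ,x94), (θ,x96)}
  {ζ, η, θ} × {x95, x96} = {(ζ,x95), (ζ,x96), (η,x95), (η,x96), (θ,x95), (θ,x96)}
  {η, θ} × {x94, x95, x96} = {(η,x94), (η,x95), (η,x96), (θ,x94), (θ,x95), (θ,x96)}
  {ζ, η, θ} × {x94, x95, x96} = {(ζ,x94), (ζ,x95), (ζ,x96), (η,x94), (η,x95), (η,x96), (θ,x94), (θ,x95), (θ,x96)}
These 17 distinct sets form the basis B.
Close under arbitrary unions to get τ_{X×Y}; counting gives |τ_{X×Y}| = 48.


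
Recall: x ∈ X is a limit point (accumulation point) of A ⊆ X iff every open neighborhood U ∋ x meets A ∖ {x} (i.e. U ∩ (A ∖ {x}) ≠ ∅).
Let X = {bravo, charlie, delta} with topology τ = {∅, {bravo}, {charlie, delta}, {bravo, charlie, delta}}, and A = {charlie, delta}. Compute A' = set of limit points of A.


A' = {charlie, delta}

For each x ∈ X, list the open sets U ∈ τ with x ∈ U, then check whether U ∩ (A ∖ {x}) ≠ ∅ for every such U.
  x = bravo: open {bravo} ∋ x has {bravo} ∩ (A ∖ {bravo}) = ∅, so x is NOT a limit point.
  x = charlie: opens ∋ x are {charlie, delta}, {bravo, charlie, delta}; each meets A ∖ {charlie}, so x IS a limit point.
  x = delta: opens ∋ x are {charlie, delta}, {bravo, charlie, delta}; each meets A ∖ {delta}, so x IS a limit point.
Collecting: A' = {charlie, delta}.
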